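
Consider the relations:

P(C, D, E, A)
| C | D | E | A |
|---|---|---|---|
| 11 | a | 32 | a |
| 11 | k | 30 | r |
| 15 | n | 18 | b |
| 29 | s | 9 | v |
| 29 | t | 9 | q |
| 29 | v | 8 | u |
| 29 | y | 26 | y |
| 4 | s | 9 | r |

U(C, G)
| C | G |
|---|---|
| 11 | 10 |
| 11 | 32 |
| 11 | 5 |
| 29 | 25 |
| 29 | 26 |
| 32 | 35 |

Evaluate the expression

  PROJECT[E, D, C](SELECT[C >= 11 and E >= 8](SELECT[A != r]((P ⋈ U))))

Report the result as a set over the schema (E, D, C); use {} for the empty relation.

P ⋈ U (natural join on C): {(11, a, 32, a, 10), (11, a, 32, a, 32), (11, a, 32, a, 5), (11, k, 30, r, 10), (11, k, 30, r, 32), (11, k, 30, r, 5), (29, s, 9, v, 25), (29, s, 9, v, 26), (29, t, 9, q, 25), (29, t, 9, q, 26), (29, v, 8, u, 25), (29, v, 8, u, 26), (29, y, 26, y, 25), (29, y, 26, y, 26)}
Selection A != r: {(11, a, 32, a, 10), (11, a, 32, a, 32), (11, a, 32, a, 5), (29, s, 9, v, 25), (29, s, 9, v, 26), (29, t, 9, q, 25), (29, t, 9, q, 26), (29, v, 8, u, 25), (29, v, 8, u, 26), (29, y, 26, y, 25), (29, y, 26, y, 26)}
Selection C >= 11 and E >= 8: {(11, a, 32, a, 10), (11, a, 32, a, 32), (11, a, 32, a, 5), (29, s, 9, v, 25), (29, s, 9, v, 26), (29, t, 9, q, 25), (29, t, 9, q, 26), (29, v, 8, u, 25), (29, v, 8, u, 26), (29, y, 26, y, 25), (29, y, 26, y, 26)}
Projecting to E, D, C (6 duplicate(s) eliminated): {(26, y, 29), (32, a, 11), (8, v, 29), (9, s, 29), (9, t, 29)}

{(26, y, 29), (32, a, 11), (8, v, 29), (9, s, 29), (9, t, 29)}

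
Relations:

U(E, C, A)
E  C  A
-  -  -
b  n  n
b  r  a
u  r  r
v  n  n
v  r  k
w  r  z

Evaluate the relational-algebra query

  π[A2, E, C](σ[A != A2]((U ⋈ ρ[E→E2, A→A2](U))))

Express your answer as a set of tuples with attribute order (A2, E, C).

{(a, u, r), (a, v, r), (a, w, r), (k, b, r), (k, u, r), (k, w, r), (r, b, r), (r, v, r), (r, w, r), (z, b, r), (z, u, r), (z, v, r)}

ρ[E→E2, A→A2]: schema becomes (E2, C, A2); tuples unchanged.
Joining U and ρ[E→E2, A→A2](U) on C yields {(b, n, n, b, n), (b, n, n, v, n), (b, r, a, b, a), (b, r, a, u, r), (b, r, a, v, k), (b, r, a, w, z), (u, r, r, b, a), (u, r, r, u, r), (u, r, r, v, k), (u, r, r, w, z), (v, n, n, b, n), (v, n, n, v, n), (v, r, k, b, a), (v, r, k, u, r), (v, r, k, v, k), (v, r, k, w, z), (w, r, z, b, a), (w, r, z, u, r), (w, r, z, v, k), (w, r, z, w, z)}.
Apply σ_{A != A2}; surviving tuples: {(b, r, a, u, r), (b, r, a, v, k), (b, r, a, w, z), (u, r, r, b, a), (u, r, r, v, k), (u, r, r, w, z), (v, r, k, b, a), (v, r, k, u, r), (v, r, k, w, z), (w, r, z, b, a), (w, r, z, u, r), (w, r, z, v, k)}
Keep only column(s) A2, E, C: {(a, u, r), (a, v, r), (a, w, r), (k, b, r), (k, u, r), (k, w, r), (r, b, r), (r, v, r), (r, w, r), (z, b, r), (z, u, r), (z, v, r)}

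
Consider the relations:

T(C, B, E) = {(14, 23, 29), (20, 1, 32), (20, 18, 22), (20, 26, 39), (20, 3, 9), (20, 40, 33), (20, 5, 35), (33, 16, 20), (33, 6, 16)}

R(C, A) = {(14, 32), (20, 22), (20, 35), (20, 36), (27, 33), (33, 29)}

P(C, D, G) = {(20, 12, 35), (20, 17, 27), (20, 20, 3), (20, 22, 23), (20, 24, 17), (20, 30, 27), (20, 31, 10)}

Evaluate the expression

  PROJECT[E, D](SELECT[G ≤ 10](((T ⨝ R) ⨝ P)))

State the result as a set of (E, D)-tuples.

{(22, 20), (22, 31), (32, 20), (32, 31), (33, 20), (33, 31), (35, 20), (35, 31), (39, 20), (39, 31), (9, 20), (9, 31)}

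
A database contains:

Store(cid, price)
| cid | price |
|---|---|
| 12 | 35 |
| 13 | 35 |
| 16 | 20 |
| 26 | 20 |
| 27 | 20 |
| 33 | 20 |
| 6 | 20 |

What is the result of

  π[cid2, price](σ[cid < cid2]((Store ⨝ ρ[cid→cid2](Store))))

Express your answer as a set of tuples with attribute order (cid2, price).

{(13, 35), (16, 20), (26, 20), (27, 20), (33, 20)}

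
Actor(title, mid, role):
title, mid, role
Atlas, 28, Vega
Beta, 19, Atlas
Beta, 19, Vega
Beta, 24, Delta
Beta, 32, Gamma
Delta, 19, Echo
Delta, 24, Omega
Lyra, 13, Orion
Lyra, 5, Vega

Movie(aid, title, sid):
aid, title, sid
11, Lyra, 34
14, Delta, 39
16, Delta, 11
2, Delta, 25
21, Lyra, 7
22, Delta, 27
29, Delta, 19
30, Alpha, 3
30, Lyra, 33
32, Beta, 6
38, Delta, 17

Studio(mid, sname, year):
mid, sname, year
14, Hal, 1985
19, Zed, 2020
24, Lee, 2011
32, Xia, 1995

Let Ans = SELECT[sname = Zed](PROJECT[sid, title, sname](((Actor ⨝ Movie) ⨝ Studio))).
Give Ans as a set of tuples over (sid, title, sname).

{(11, Delta, Zed), (17, Delta, Zed), (19, Delta, Zed), (25, Delta, Zed), (27, Delta, Zed), (39, Delta, Zed), (6, Beta, Zed)}

Natural join on title: {(Beta, 19, Atlas, 32, 6), (Beta, 19, Vega, 32, 6), (Beta, 24, Delta, 32, 6), (Beta, 32, Gamma, 32, 6), (Delta, 19, Echo, 14, 39), (Delta, 19, Echo, 16, 11), (Delta, 19, Echo, 2, 25), (Delta, 19, Echo, 22, 27), (Delta, 19, Echo, 29, 19), (Delta, 19, Echo, 38, 17), (Delta, 24, Omega, 14, 39), (Delta, 24, Omega, 16, 11), (Delta, 24, Omega, 2, 25), (Delta, 24, Omega, 22, 27), (Delta, 24, Omega, 29, 19), (Delta, 24, Omega, 38, 17), (Lyra, 13, Orion, 11, 34), (Lyra, 13, Orion, 21, 7), (Lyra, 13, Orion, 30, 33), (Lyra, 5, Vega, 11, 34), (Lyra, 5, Vega, 21, 7), (Lyra, 5, Vega, 30, 33)}
Natural join on mid: {(Beta, 19, Atlas, 32, 6, Zed, 2020), (Beta, 19, Vega, 32, 6, Zed, 2020), (Beta, 24, Delta, 32, 6, Lee, 2011), (Beta, 32, Gamma, 32, 6, Xia, 1995), (Delta, 19, Echo, 14, 39, Zed, 2020), (Delta, 19, Echo, 16, 11, Zed, 2020), (Delta, 19, Echo, 2, 25, Zed, 2020), (Delta, 19, Echo, 22, 27, Zed, 2020), (Delta, 19, Echo, 29, 19, Zed, 2020), (Delta, 19, Echo, 38, 17, Zed, 2020), (Delta, 24, Omega, 14, 39, Lee, 2011), (Delta, 24, Omega, 16, 11, Lee, 2011), (Delta, 24, Omega, 2, 25, Lee, 2011), (Delta, 24, Omega, 22, 27, Lee, 2011), (Delta, 24, Omega, 29, 19, Lee, 2011), (Delta, 24, Omega, 38, 17, Lee, 2011)}
π_{sid, title, sname} gives {(11, Delta, Lee), (11, Delta, Zed), (17, Delta, Lee), (17, Delta, Zed), (19, Delta, Lee), (19, Delta, Zed), (25, Delta, Lee), (25, Delta, Zed), (27, Delta, Lee), (27, Delta, Zed), (39, Delta, Lee), (39, Delta, Zed), (6, Beta, Lee), (6, Beta, Xia), (6, Beta, Zed)} (1 duplicate(s) eliminated).
Filtering on sname = Zed leaves {(11, Delta, Zed), (17, Delta, Zed), (19, Delta, Zed), (25, Delta, Zed), (27, Delta, Zed), (39, Delta, Zed), (6, Beta, Zed)}.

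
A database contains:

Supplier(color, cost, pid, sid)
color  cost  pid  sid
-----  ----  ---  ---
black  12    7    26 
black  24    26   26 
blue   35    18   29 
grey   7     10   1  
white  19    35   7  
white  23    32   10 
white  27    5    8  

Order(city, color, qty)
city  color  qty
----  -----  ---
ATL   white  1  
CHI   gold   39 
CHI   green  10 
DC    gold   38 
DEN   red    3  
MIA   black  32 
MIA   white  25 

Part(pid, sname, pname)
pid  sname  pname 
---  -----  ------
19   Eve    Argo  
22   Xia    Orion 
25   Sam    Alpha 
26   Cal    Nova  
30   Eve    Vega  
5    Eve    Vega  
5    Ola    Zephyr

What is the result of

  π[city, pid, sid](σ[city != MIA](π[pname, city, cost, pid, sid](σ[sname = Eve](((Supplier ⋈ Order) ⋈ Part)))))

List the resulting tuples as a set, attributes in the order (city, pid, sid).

Natural join on color: {(black, 12, 7, 26, MIA, 32), (black, 24, 26, 26, MIA, 32), (white, 19, 35, 7, ATL, 1), (white, 19, 35, 7, MIA, 25), (white, 23, 32, 10, ATL, 1), (white, 23, 32, 10, MIA, 25), (white, 27, 5, 8, ATL, 1), (white, 27, 5, 8, MIA, 25)}
Natural join on pid: {(black, 24, 26, 26, MIA, 32, Cal, Nova), (white, 27, 5, 8, ATL, 1, Eve, Vega), (white, 27, 5, 8, ATL, 1, Ola, Zephyr), (white, 27, 5, 8, MIA, 25, Eve, Vega), (white, 27, 5, 8, MIA, 25, Ola, Zephyr)}
σ[sname = Eve]: keep tuples satisfying sname = Eve → {(white, 27, 5, 8, ATL, 1, Eve, Vega), (white, 27, 5, 8, MIA, 25, Eve, Vega)}
π[pname, city, cost, pid, sid]: project onto (pname, city, cost, pid, sid) → {(Vega, ATL, 27, 5, 8), (Vega, MIA, 27, 5, 8)}
σ[city != MIA]: keep tuples satisfying city != MIA → {(Vega, ATL, 27, 5, 8)}
π[city, pid, sid]: project onto (city, pid, sid) → {(ATL, 5, 8)}

{(ATL, 5, 8)}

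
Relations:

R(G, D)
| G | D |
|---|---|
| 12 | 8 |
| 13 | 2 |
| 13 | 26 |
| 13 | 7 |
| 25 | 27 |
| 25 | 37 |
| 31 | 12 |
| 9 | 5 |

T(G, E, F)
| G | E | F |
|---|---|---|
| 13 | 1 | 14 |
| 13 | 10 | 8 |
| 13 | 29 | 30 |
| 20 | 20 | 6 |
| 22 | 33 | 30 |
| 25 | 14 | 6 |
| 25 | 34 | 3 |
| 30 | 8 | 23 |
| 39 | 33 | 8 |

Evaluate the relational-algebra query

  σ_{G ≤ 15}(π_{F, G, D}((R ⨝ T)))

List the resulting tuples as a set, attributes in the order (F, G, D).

{(14, 13, 2), (14, 13, 26), (14, 13, 7), (30, 13, 2), (30, 13, 26), (30, 13, 7), (8, 13, 2), (8, 13, 26), (8, 13, 7)}

Joining R and T on G yields {(13, 2, 1, 14), (13, 2, 10, 8), (13, 2, 29, 30), (13, 26, 1, 14), (13, 26, 10, 8), (13, 26, 29, 30), (13, 7, 1, 14), (13, 7, 10, 8), (13, 7, 29, 30), (25, 27, 14, 6), (25, 27, 34, 3), (25, 37, 14, 6), (25, 37, 34, 3)}.
π_{F, G, D} gives {(14, 13, 2), (14, 13, 26), (14, 13, 7), (3, 25, 27), (3, 25, 37), (30, 13, 2), (30, 13, 26), (30, 13, 7), (6, 25, 27), (6, 25, 37), (8, 13, 2), (8, 13, 26), (8, 13, 7)}.
Filtering on G ≤ 15 leaves {(14, 13, 2), (14, 13, 26), (14, 13, 7), (30, 13, 2), (30, 13, 26), (30, 13, 7), (8, 13, 2), (8, 13, 26), (8, 13, 7)}.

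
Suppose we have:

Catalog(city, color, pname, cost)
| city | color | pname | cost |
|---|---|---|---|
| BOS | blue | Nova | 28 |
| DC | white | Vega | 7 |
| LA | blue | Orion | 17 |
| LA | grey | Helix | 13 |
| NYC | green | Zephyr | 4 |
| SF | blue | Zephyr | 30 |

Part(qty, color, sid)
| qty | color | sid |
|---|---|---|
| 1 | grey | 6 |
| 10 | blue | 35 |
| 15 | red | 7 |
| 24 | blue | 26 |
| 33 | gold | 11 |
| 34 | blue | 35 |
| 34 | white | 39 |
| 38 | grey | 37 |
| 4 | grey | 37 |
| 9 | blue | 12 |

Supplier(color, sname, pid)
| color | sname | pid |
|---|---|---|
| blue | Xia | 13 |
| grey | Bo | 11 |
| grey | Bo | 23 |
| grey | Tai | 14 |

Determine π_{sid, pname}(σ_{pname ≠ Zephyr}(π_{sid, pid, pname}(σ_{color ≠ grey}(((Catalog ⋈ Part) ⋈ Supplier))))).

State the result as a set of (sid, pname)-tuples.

{(12, Nova), (12, Orion), (26, Nova), (26, Orion), (35, Nova), (35, Orion)}

Natural join on color: {(BOS, blue, Nova, 28, 10, 35), (BOS, blue, Nova, 28, 24, 26), (BOS, blue, Nova, 28, 34, 35), (BOS, blue, Nova, 28, 9, 12), (DC, white, Vega, 7, 34, 39), (LA, blue, Orion, 17, 10, 35), (LA, blue, Orion, 17, 24, 26), (LA, blue, Orion, 17, 34, 35), (LA, blue, Orion, 17, 9, 12), (LA, grey, Helix, 13, 1, 6), (LA, grey, Helix, 13, 38, 37), (LA, grey, Helix, 13, 4, 37), (SF, blue, Zephyr, 30, 10, 35), (SF, blue, Zephyr, 30, 24, 26), (SF, blue, Zephyr, 30, 34, 35), (SF, blue, Zephyr, 30, 9, 12)}
Natural join on color: {(BOS, blue, Nova, 28, 10, 35, Xia, 13), (BOS, blue, Nova, 28, 24, 26, Xia, 13), (BOS, blue, Nova, 28, 34, 35, Xia, 13), (BOS, blue, Nova, 28, 9, 12, Xia, 13), (LA, blue, Orion, 17, 10, 35, Xia, 13), (LA, blue, Orion, 17, 24, 26, Xia, 13), (LA, blue, Orion, 17, 34, 35, Xia, 13), (LA, blue, Orion, 17, 9, 12, Xia, 13), (LA, grey, Helix, 13, 1, 6, Bo, 11), (LA, grey, Helix, 13, 1, 6, Bo, 23), (LA, grey, Helix, 13, 1, 6, Tai, 14), (LA, grey, Helix, 13, 38, 37, Bo, 11), (LA, grey, Helix, 13, 38, 37, Bo, 23), (LA, grey, Helix, 13, 38, 37, Tai, 14), (LA, grey, Helix, 13, 4, 37, Bo, 11), (LA, grey, Helix, 13, 4, 37, Bo, 23), (LA, grey, Helix, 13, 4, 37, Tai, 14), (SF, blue, Zephyr, 30, 10, 35, Xia, 13), (SF, blue, Zephyr, 30, 24, 26, Xia, 13), (SF, blue, Zephyr, 30, 34, 35, Xia, 13), (SF, blue, Zephyr, 30, 9, 12, Xia, 13)}
σ[color ≠ grey]: keep tuples satisfying color ≠ grey → {(BOS, blue, Nova, 28, 10, 35, Xia, 13), (BOS, blue, Nova, 28, 24, 26, Xia, 13), (BOS, blue, Nova, 28, 34, 35, Xia, 13), (BOS, blue, Nova, 28, 9, 12, Xia, 13), (LA, blue, Orion, 17, 10, 35, Xia, 13), (LA, blue, Orion, 17, 24, 26, Xia, 13), (LA, blue, Orion, 17, 34, 35, Xia, 13), (LA, blue, Orion, 17, 9, 12, Xia, 13), (SF, blue, Zephyr, 30, 10, 35, Xia, 13), (SF, blue, Zephyr, 30, 24, 26, Xia, 13), (SF, blue, Zephyr, 30, 34, 35, Xia, 13), (SF, blue, Zephyr, 30, 9, 12, Xia, 13)}
π_{sid, pid, pname} gives {(12, 13, Nova), (12, 13, Orion), (12, 13, Zephyr), (26, 13, Nova), (26, 13, Orion), (26, 13, Zephyr), (35, 13, Nova), (35, 13, Orion), (35, 13, Zephyr)} (3 duplicate(s) eliminated).
σ[pname ≠ Zephyr]: keep tuples satisfying pname ≠ Zephyr → {(12, 13, Nova), (12, 13, Orion), (26, 13, Nova), (26, 13, Orion), (35, 13, Nova), (35, 13, Orion)}
π_{sid, pname} gives {(12, Nova), (12, Orion), (26, Nova), (26, Orion), (35, Nova), (35, Orion)}.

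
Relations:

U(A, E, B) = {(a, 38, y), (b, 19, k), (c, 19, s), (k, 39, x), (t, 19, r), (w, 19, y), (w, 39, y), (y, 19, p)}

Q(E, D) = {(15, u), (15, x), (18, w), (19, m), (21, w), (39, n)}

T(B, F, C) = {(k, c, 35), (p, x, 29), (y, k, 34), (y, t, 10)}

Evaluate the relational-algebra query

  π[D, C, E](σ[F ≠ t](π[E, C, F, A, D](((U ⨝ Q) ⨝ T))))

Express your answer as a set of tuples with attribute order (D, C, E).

U ⋈ Q (natural join on E): {(b, 19, k, m), (c, 19, s, m), (k, 39, x, n), (t, 19, r, m), (w, 19, y, m), (w, 39, y, n), (y, 19, p, m)}
(U ⨝ Q) ⋈ T (natural join on B): {(b, 19, k, m, c, 35), (w, 19, y, m, k, 34), (w, 19, y, m, t, 10), (w, 39, y, n, k, 34), (w, 39, y, n, t, 10), (y, 19, p, m, x, 29)}
Keep only column(s) E, C, F, A, D: {(19, 10, t, w, m), (19, 29, x, y, m), (19, 34, k, w, m), (19, 35, c, b, m), (39, 10, t, w, n), (39, 34, k, w, n)}
Filtering on F ≠ t leaves {(19, 29, x, y, m), (19, 34, k, w, m), (19, 35, c, b, m), (39, 34, k, w, n)}.
Keep only column(s) D, C, E: {(m, 29, 19), (m, 34, 19), (m, 35, 19), (n, 34, 39)}

{(m, 29, 19), (m, 34, 19), (m, 35, 19), (n, 34, 39)}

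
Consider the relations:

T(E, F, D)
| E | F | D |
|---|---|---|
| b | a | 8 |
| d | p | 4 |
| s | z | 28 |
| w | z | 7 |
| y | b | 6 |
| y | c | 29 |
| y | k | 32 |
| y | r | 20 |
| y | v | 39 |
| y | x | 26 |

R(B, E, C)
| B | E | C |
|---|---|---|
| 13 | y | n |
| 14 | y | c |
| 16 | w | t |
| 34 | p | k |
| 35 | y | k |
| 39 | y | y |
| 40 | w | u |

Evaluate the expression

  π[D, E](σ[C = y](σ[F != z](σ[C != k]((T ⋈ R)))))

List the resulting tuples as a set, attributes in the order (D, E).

Natural join on E: {(w, z, 7, 16, t), (w, z, 7, 40, u), (y, b, 6, 13, n), (y, b, 6, 14, c), (y, b, 6, 35, k), (y, b, 6, 39, y), (y, c, 29, 13, n), (y, c, 29, 14, c), (y, c, 29, 35, k), (y, c, 29, 39, y), (y, k, 32, 13, n), (y, k, 32, 14, c), (y, k, 32, 35, k), (y, k, 32, 39, y), (y, r, 20, 13, n), (y, r, 20, 14, c), (y, r, 20, 35, k), (y, r, 20, 39, y), (y, v, 39, 13, n), (y, v, 39, 14, c), (y, v, 39, 35, k), (y, v, 39, 39, y), (y, x, 26, 13, n), (y, x, 26, 14, c), (y, x, 26, 35, k), (y, x, 26, 39, y)}
Apply σ_{C != k}; surviving tuples: {(w, z, 7, 16, t), (w, z, 7, 40, u), (y, b, 6, 13, n), (y, b, 6, 14, c), (y, b, 6, 39, y), (y, c, 29, 13, n), (y, c, 29, 14, c), (y, c, 29, 39, y), (y, k, 32, 13, n), (y, k, 32, 14, c), (y, k, 32, 39, y), (y, r, 20, 13, n), (y, r, 20, 14, c), (y, r, 20, 39, y), (y, v, 39, 13, n), (y, v, 39, 14, c), (y, v, 39, 39, y), (y, x, 26, 13, n), (y, x, 26, 14, c), (y, x, 26, 39, y)}
Apply σ_{F != z}; surviving tuples: {(y, b, 6, 13, n), (y, b, 6, 14, c), (y, b, 6, 39, y), (y, c, 29, 13, n), (y, c, 29, 14, c), (y, c, 29, 39, y), (y, k, 32, 13, n), (y, k, 32, 14, c), (y, k, 32, 39, y), (y, r, 20, 13, n), (y, r, 20, 14, c), (y, r, 20, 39, y), (y, v, 39, 13, n), (y, v, 39, 14, c), (y, v, 39, 39, y), (y, x, 26, 13, n), (y, x, 26, 14, c), (y, x, 26, 39, y)}
Apply σ_{C = y}; surviving tuples: {(y, b, 6, 39, y), (y, c, 29, 39, y), (y, k, 32, 39, y), (y, r, 20, 39, y), (y, v, 39, 39, y), (y, x, 26, 39, y)}
π[D, E]: project onto (D, E) → {(20, y), (26, y), (29, y), (32, y), (39, y), (6, y)}

{(20, y), (26, y), (29, y), (32, y), (39, y), (6, y)}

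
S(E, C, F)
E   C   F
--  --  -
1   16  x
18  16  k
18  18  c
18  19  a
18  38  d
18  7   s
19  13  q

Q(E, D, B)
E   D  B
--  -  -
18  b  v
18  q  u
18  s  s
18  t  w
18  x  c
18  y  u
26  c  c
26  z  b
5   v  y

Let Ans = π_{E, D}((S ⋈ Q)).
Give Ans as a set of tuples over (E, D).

{(18, b), (18, q), (18, s), (18, t), (18, x), (18, y)}

Joining S and Q on E yields {(18, 16, k, b, v), (18, 16, k, q, u), (18, 16, k, s, s), (18, 16, k, t, w), (18, 16, k, x, c), (18, 16, k, y, u), (18, 18, c, b, v), (18, 18, c, q, u), (18, 18, c, s, s), (18, 18, c, t, w), (18, 18, c, x, c), (18, 18, c, y, u), (18, 19, a, b, v), (18, 19, a, q, u), (18, 19, a, s, s), (18, 19, a, t, w), (18, 19, a, x, c), (18, 19, a, y, u), (18, 38, d, b, v), (18, 38, d, q, u), (18, 38, d, s, s), (18, 38, d, t, w), (18, 38, d, x, c), (18, 38, d, y, u), (18, 7, s, b, v), (18, 7, s, q, u), (18, 7, s, s, s), (18, 7, s, t, w), (18, 7, s, x, c), (18, 7, s, y, u)}.
π[E, D]: project onto (E, D) (24 duplicate(s) eliminated) → {(18, b), (18, q), (18, s), (18, t), (18, x), (18, y)}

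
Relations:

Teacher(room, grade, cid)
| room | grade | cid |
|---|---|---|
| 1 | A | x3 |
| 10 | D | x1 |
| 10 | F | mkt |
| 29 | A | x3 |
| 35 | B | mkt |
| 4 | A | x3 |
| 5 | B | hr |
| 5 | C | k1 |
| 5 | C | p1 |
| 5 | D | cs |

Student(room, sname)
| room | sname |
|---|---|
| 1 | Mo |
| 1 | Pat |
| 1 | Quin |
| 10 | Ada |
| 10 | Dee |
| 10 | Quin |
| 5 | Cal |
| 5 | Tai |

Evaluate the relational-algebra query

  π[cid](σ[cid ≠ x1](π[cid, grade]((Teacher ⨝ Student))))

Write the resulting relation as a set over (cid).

{cs, hr, k1, mkt, p1, x3}

Natural join on room: {(1, A, x3, Mo), (1, A, x3, Pat), (1, A, x3, Quin), (10, D, x1, Ada), (10, D, x1, Dee), (10, D, x1, Quin), (10, F, mkt, Ada), (10, F, mkt, Dee), (10, F, mkt, Quin), (5, B, hr, Cal), (5, B, hr, Tai), (5, C, k1, Cal), (5, C, k1, Tai), (5, C, p1, Cal), (5, C, p1, Tai), (5, D, cs, Cal), (5, D, cs, Tai)}
Projecting to cid, grade (10 duplicate(s) eliminated): {(cs, D), (hr, B), (k1, C), (mkt, F), (p1, C), (x1, D), (x3, A)}
Selection cid ≠ x1: {(cs, D), (hr, B), (k1, C), (mkt, F), (p1, C), (x3, A)}
Projecting to cid: {cs, hr, k1, mkt, p1, x3}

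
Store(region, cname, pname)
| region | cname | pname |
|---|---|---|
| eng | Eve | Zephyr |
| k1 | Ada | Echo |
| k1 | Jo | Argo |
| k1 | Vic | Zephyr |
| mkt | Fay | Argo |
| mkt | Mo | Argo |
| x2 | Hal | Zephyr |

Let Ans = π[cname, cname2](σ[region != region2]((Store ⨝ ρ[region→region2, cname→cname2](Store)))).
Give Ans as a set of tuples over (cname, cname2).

ρ[region→region2, cname→cname2]: schema becomes (region2, cname2, pname); tuples unchanged.
Joining Store and ρ[region→region2, cname→cname2](Store) on pname yields {(eng, Eve, Zephyr, eng, Eve), (eng, Eve, Zephyr, k1, Vic), (eng, Eve, Zephyr, x2, Hal), (k1, Ada, Echo, k1, Ada), (k1, Jo, Argo, k1, Jo), (k1, Jo, Argo, mkt, Fay), (k1, Jo, Argo, mkt, Mo), (k1, Vic, Zephyr, eng, Eve), (k1, Vic, Zephyr, k1, Vic), (k1, Vic, Zephyr, x2, Hal), (mkt, Fay, Argo, k1, Jo), (mkt, Fay, Argo, mkt, Fay), (mkt, Fay, Argo, mkt, Mo), (mkt, Mo, Argo, k1, Jo), (mkt, Mo, Argo, mkt, Fay), (mkt, Mo, Argo, mkt, Mo), (x2, Hal, Zephyr, eng, Eve), (x2, Hal, Zephyr, k1, Vic), (x2, Hal, Zephyr, x2, Hal)}.
Filtering on region != region2 leaves {(eng, Eve, Zephyr, k1, Vic), (eng, Eve, Zephyr, x2, Hal), (k1, Jo, Argo, mkt, Fay), (k1, Jo, Argo, mkt, Mo), (k1, Vic, Zephyr, eng, Eve), (k1, Vic, Zephyr, x2, Hal), (mkt, Fay, Argo, k1, Jo), (mkt, Mo, Argo, k1, Jo), (x2, Hal, Zephyr, eng, Eve), (x2, Hal, Zephyr, k1, Vic)}.
π_{cname, cname2} gives {(Eve, Hal), (Eve, Vic), (Fay, Jo), (Hal, Eve), (Hal, Vic), (Jo, Fay), (Jo, Mo), (Mo, Jo), (Vic, Eve), (Vic, Hal)}.

{(Eve, Hal), (Eve, Vic), (Fay, Jo), (Hal, Eve), (Hal, Vic), (Jo, Fay), (Jo, Mo), (Mo, Jo), (Vic, Eve), (Vic, Hal)}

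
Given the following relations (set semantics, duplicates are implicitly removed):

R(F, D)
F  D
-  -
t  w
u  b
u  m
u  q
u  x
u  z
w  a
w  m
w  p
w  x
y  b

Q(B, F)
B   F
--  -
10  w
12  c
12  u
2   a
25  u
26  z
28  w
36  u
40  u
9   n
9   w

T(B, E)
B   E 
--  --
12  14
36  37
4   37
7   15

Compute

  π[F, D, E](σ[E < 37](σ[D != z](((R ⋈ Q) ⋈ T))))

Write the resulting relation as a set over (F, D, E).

{(u, b, 14), (u, m, 14), (u, q, 14), (u, x, 14)}

Joining R and Q on F yields {(u, b, 12), (u, b, 25), (u, b, 36), (u, b, 40), (u, m, 12), (u, m, 25), (u, m, 36), (u, m, 40), (u, q, 12), (u, q, 25), (u, q, 36), (u, q, 40), (u, x, 12), (u, x, 25), (u, x, 36), (u, x, 40), (u, z, 12), (u, z, 25), (u, z, 36), (u, z, 40), (w, a, 10), (w, a, 28), (w, a, 9), (w, m, 10), (w, m, 28), (w, m, 9), (w, p, 10), (w, p, 28), (w, p, 9), (w, x, 10), (w, x, 28), (w, x, 9)}.
Joining (R ⋈ Q) and T on B yields {(u, b, 12, 14), (u, b, 36, 37), (u, m, 12, 14), (u, m, 36, 37), (u, q, 12, 14), (u, q, 36, 37), (u, x, 12, 14), (u, x, 36, 37), (u, z, 12, 14), (u, z, 36, 37)}.
σ[D != z]: keep tuples satisfying D != z → {(u, b, 12, 14), (u, b, 36, 37), (u, m, 12, 14), (u, m, 36, 37), (u, q, 12, 14), (u, q, 36, 37), (u, x, 12, 14), (u, x, 36, 37)}
σ[E < 37]: keep tuples satisfying E < 37 → {(u, b, 12, 14), (u, m, 12, 14), (u, q, 12, 14), (u, x, 12, 14)}
Keep only column(s) F, D, E: {(u, b, 14), (u, m, 14), (u, q, 14), (u, x, 14)}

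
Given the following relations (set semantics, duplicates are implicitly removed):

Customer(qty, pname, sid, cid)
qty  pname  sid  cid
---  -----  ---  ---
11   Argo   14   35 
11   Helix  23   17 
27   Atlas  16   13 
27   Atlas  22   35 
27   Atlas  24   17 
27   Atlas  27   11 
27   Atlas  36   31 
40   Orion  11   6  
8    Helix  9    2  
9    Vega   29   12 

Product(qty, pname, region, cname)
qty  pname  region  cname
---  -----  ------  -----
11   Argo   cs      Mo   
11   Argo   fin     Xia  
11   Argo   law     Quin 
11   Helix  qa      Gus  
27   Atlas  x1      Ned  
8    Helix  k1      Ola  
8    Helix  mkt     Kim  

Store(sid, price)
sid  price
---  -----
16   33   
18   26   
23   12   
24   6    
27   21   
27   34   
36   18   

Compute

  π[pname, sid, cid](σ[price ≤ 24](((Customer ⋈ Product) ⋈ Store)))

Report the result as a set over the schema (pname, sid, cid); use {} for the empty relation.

{(Atlas, 24, 17), (Atlas, 27, 11), (Atlas, 36, 31), (Helix, 23, 17)}

Joining Customer and Product on qty, pname yields {(11, Argo, 14, 35, cs, Mo), (11, Argo, 14, 35, fin, Xia), (11, Argo, 14, 35, law, Quin), (11, Helix, 23, 17, qa, Gus), (27, Atlas, 16, 13, x1, Ned), (27, Atlas, 22, 35, x1, Ned), (27, Atlas, 24, 17, x1, Ned), (27, Atlas, 27, 11, x1, Ned), (27, Atlas, 36, 31, x1, Ned), (8, Helix, 9, 2, k1, Ola), (8, Helix, 9, 2, mkt, Kim)}.
Joining (Customer ⋈ Product) and Store on sid yields {(11, Helix, 23, 17, qa, Gus, 12), (27, Atlas, 16, 13, x1, Ned, 33), (27, Atlas, 24, 17, x1, Ned, 6), (27, Atlas, 27, 11, x1, Ned, 21), (27, Atlas, 27, 11, x1, Ned, 34), (27, Atlas, 36, 31, x1, Ned, 18)}.
Selection price ≤ 24: {(11, Helix, 23, 17, qa, Gus, 12), (27, Atlas, 24, 17, x1, Ned, 6), (27, Atlas, 27, 11, x1, Ned, 21), (27, Atlas, 36, 31, x1, Ned, 18)}
Projecting to pname, sid, cid: {(Atlas, 24, 17), (Atlas, 27, 11), (Atlas, 36, 31), (Helix, 23, 17)}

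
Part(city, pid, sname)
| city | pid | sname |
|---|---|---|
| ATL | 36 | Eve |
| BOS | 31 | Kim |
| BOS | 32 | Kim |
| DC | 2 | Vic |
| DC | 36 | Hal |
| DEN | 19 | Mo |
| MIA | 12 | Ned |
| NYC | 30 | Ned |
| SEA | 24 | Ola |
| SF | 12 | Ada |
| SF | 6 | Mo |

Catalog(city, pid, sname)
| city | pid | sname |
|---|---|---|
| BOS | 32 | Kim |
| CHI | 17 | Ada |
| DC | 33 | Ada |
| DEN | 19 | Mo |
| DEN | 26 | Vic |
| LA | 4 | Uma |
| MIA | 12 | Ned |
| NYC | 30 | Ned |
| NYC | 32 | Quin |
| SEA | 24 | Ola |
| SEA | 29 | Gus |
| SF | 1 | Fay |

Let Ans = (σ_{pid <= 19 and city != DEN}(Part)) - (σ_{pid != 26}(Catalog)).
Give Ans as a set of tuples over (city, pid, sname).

Selection pid <= 19 and city != DEN: {(DC, 2, Vic), (MIA, 12, Ned), (SF, 12, Ada), (SF, 6, Mo)}
Selection pid != 26: {(BOS, 32, Kim), (CHI, 17, Ada), (DC, 33, Ada), (DEN, 19, Mo), (LA, 4, Uma), (MIA, 12, Ned), (NYC, 30, Ned), (NYC, 32, Quin), (SEA, 24, Ola), (SEA, 29, Gus), (SF, 1, Fay)}
Difference: {(DC, 2, Vic), (MIA, 12, Ned), (SF, 12, Ada), (SF, 6, Mo)} with {(BOS, 32, Kim), (CHI, 17, Ada), (DC, 33, Ada), (DEN, 19, Mo), (LA, 4, Uma), (MIA, 12, Ned), (NYC, 30, Ned), (NYC, 32, Quin), (SEA, 24, Ola), (SEA, 29, Gus), (SF, 1, Fay)} → {(DC, 2, Vic), (SF, 12, Ada), (SF, 6, Mo)}

{(DC, 2, Vic), (SF, 12, Ada), (SF, 6, Mo)}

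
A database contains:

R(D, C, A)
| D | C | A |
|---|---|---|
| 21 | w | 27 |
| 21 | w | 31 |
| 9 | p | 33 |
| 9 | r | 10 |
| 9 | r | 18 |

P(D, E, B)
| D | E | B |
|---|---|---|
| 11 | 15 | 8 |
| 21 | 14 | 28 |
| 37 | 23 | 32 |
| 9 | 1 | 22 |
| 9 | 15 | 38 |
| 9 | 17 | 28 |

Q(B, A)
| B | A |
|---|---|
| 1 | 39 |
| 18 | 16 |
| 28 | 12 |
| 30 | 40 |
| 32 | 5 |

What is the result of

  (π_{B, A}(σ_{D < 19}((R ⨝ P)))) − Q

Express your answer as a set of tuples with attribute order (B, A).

{(22, 10), (22, 18), (22, 33), (28, 10), (28, 18), (28, 33), (38, 10), (38, 18), (38, 33)}

R ⋈ P (natural join on D): {(21, w, 27, 14, 28), (21, w, 31, 14, 28), (9, p, 33, 1, 22), (9, p, 33, 15, 38), (9, p, 33, 17, 28), (9, r, 10, 1, 22), (9, r, 10, 15, 38), (9, r, 10, 17, 28), (9, r, 18, 1, 22), (9, r, 18, 15, 38), (9, r, 18, 17, 28)}
Filtering on D < 19 leaves {(9, p, 33, 1, 22), (9, p, 33, 15, 38), (9, p, 33, 17, 28), (9, r, 10, 1, 22), (9, r, 10, 15, 38), (9, r, 10, 17, 28), (9, r, 18, 1, 22), (9, r, 18, 15, 38), (9, r, 18, 17, 28)}.
π[B, A]: project onto (B, A) → {(22, 10), (22, 18), (22, 33), (28, 10), (28, 18), (28, 33), (38, 10), (38, 18), (38, 33)}
Set difference of the two operands is {(22, 10), (22, 18), (22, 33), (28, 10), (28, 18), (28, 33), (38, 10), (38, 18), (38, 33)}.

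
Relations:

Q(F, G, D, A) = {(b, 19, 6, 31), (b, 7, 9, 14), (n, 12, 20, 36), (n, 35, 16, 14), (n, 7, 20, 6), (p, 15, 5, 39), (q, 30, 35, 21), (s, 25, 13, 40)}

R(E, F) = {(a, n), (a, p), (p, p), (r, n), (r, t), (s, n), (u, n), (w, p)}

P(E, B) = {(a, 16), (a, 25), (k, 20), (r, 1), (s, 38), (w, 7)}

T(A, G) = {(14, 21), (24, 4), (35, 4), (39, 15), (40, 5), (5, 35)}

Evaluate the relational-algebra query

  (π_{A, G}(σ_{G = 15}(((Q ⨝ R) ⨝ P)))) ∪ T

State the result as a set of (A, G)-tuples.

{(14, 21), (24, 4), (35, 4), (39, 15), (40, 5), (5, 35)}

Q ⋈ R (natural join on F): {(n, 12, 20, 36, a), (n, 12, 20, 36, r), (n, 12, 20, 36, s), (n, 12, 20, 36, u), (n, 35, 16, 14, a), (n, 35, 16, 14, r), (n, 35, 16, 14, s), (n, 35, 16, 14, u), (n, 7, 20, 6, a), (n, 7, 20, 6, r), (n, 7, 20, 6, s), (n, 7, 20, 6, u), (p, 15, 5, 39, a), (p, 15, 5, 39, p), (p, 15, 5, 39, w)}
(Q ⨝ R) ⋈ P (natural join on E): {(n, 12, 20, 36, a, 16), (n, 12, 20, 36, a, 25), (n, 12, 20, 36, r, 1), (n, 12, 20, 36, s, 38), (n, 35, 16, 14, a, 16), (n, 35, 16, 14, a, 25), (n, 35, 16, 14, r, 1), (n, 35, 16, 14, s, 38), (n, 7, 20, 6, a, 16), (n, 7, 20, 6, a, 25), (n, 7, 20, 6, r, 1), (n, 7, 20, 6, s, 38), (p, 15, 5, 39, a, 16), (p, 15, 5, 39, a, 25), (p, 15, 5, 39, w, 7)}
Filtering on G = 15 leaves {(p, 15, 5, 39, a, 16), (p, 15, 5, 39, a, 25), (p, 15, 5, 39, w, 7)}.
Keep only column(s) A, G (2 duplicate(s) eliminated): {(39, 15)}
Union: {(39, 15)} with {(14, 21), (24, 4), (35, 4), (39, 15), (40, 5), (5, 35)} → {(14, 21), (24, 4), (35, 4), (39, 15), (40, 5), (5, 35)}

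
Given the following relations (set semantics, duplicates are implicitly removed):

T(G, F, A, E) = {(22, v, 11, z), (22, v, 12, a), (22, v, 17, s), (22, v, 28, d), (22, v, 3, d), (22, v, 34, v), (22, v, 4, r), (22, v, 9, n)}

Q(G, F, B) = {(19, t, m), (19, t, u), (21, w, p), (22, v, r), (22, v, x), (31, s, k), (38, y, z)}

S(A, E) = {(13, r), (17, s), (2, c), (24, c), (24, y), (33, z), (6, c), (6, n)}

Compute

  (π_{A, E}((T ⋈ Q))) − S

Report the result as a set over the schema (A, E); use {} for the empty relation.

T ⋈ Q (natural join on G, F): {(22, v, 11, z, r), (22, v, 11, z, x), (22, v, 12, a, r), (22, v, 12, a, x), (22, v, 17, s, r), (22, v, 17, s, x), (22, v, 28, d, r), (22, v, 28, d, x), (22, v, 3, d, r), (22, v, 3, d, x), (22, v, 34, v, r), (22, v, 34, v, x), (22, v, 4, r, r), (22, v, 4, r, x), (22, v, 9, n, r), (22, v, 9, n, x)}
π_{A, E} gives {(11, z), (12, a), (17, s), (28, d), (3, d), (34, v), (4, r), (9, n)} (8 duplicate(s) eliminated).
Set difference of the two operands is {(11, z), (12, a), (28, d), (3, d), (34, v), (4, r), (9, n)}.

{(11, z), (12, a), (28, d), (3, d), (34, v), (4, r), (9, n)}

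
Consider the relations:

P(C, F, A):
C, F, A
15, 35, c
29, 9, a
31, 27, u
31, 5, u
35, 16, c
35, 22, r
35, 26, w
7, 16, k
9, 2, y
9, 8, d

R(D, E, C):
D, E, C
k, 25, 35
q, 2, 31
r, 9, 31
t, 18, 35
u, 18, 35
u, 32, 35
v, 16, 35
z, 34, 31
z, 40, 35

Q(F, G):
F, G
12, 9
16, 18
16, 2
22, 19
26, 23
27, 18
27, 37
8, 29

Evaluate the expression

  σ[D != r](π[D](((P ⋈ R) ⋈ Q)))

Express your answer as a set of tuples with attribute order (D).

{k, q, t, u, v, z}

Joining P and R on C yields {(31, 27, u, q, 2), (31, 27, u, r, 9), (31, 27, u, z, 34), (31, 5, u, q, 2), (31, 5, u, r, 9), (31, 5, u, z, 34), (35, 16, c, k, 25), (35, 16, c, t, 18), (35, 16, c, u, 18), (35, 16, c, u, 32), (35, 16, c, v, 16), (35, 16, c, z, 40), (35, 22, r, k, 25), (35, 22, r, t, 18), (35, 22, r, u, 18), (35, 22, r, u, 32), (35, 22, r, v, 16), (35, 22, r, z, 40), (35, 26, w, k, 25), (35, 26, w, t, 18), (35, 26, w, u, 18), (35, 26, w, u, 32), (35, 26, w, v, 16), (35, 26, w, z, 40)}.
Joining (P ⋈ R) and Q on F yields {(31, 27, u, q, 2, 18), (31, 27, u, q, 2, 37), (31, 27, u, r, 9, 18), (31, 27, u, r, 9, 37), (31, 27, u, z, 34, 18), (31, 27, u, z, 34, 37), (35, 16, c, k, 25, 18), (35, 16, c, k, 25, 2), (35, 16, c, t, 18, 18), (35, 16, c, t, 18, 2), (35, 16, c, u, 18, 18), (35, 16, c, u, 18, 2), (35, 16, c, u, 32, 18), (35, 16, c, u, 32, 2), (35, 16, c, v, 16, 18), (35, 16, c, v, 16, 2), (35, 16, c, z, 40, 18), (35, 16, c, z, 40, 2), (35, 22, r, k, 25, 19), (35, 22, r, t, 18, 19), (35, 22, r, u, 18, 19), (35, 22, r, u, 32, 19), (35, 22, r, v, 16, 19), (35, 22, r, z, 40, 19), (35, 26, w, k, 25, 23), (35, 26, w, t, 18, 23), (35, 26, w, u, 18, 23), (35, 26, w, u, 32, 23), (35, 26, w, v, 16, 23), (35, 26, w, z, 40, 23)}.
Projecting to D (23 duplicate(s) eliminated): {k, q, r, t, u, v, z}
Filtering on D != r leaves {k, q, t, u, v, z}.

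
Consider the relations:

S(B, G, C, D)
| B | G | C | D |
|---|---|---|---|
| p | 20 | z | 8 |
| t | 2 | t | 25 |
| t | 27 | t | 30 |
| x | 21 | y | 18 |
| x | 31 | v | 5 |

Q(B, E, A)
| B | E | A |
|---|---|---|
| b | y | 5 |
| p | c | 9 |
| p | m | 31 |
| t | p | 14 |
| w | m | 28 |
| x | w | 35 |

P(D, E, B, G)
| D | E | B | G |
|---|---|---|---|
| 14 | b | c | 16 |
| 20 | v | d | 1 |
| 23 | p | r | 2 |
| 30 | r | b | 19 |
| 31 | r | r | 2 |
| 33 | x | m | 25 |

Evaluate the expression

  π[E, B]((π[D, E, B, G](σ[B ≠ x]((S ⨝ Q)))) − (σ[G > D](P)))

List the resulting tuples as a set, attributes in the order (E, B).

Joining S and Q on B yields {(p, 20, z, 8, c, 9), (p, 20, z, 8, m, 31), (t, 2, t, 25, p, 14), (t, 27, t, 30, p, 14), (x, 21, y, 18, w, 35), (x, 31, v, 5, w, 35)}.
Apply σ_{B ≠ x}; surviving tuples: {(p, 20, z, 8, c, 9), (p, 20, z, 8, m, 31), (t, 2, t, 25, p, 14), (t, 27, t, 30, p, 14)}
Keep only column(s) D, E, B, G: {(25, p, t, 2), (30, p, t, 27), (8, c, p, 20), (8, m, p, 20)}
Apply σ_{G > D}; surviving tuples: {(14, b, c, 16)}
Difference: {(25, p, t, 2), (30, p, t, 27), (8, c, p, 20), (8, m, p, 20)} with {(14, b, c, 16)} → {(25, p, t, 2), (30, p, t, 27), (8, c, p, 20), (8, m, p, 20)}
Keep only column(s) E, B (1 duplicate(s) eliminated): {(c, p), (m, p), (p, t)}

{(c, p), (m, p), (p, t)}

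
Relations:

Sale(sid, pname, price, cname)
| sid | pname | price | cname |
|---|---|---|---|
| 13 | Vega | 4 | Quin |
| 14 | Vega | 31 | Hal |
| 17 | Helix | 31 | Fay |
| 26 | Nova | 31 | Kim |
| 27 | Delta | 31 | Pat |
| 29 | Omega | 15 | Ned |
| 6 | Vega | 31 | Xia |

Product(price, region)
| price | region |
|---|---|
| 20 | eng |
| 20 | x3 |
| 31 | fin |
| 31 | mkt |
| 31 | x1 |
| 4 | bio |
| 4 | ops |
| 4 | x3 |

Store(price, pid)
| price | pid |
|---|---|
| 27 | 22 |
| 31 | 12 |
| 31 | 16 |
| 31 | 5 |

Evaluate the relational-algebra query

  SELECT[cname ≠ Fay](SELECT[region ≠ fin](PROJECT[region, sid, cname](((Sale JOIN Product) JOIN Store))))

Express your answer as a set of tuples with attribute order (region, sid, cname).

{(mkt, 14, Hal), (mkt, 26, Kim), (mkt, 27, Pat), (mkt, 6, Xia), (x1, 14, Hal), (x1, 26, Kim), (x1, 27, Pat), (x1, 6, Xia)}

Natural join on price: {(13, Vega, 4, Quin, bio), (13, Vega, 4, Quin, ops), (13, Vega, 4, Quin, x3), (14, Vega, 31, Hal, fin), (14, Vega, 31, Hal, mkt), (14, Vega, 31, Hal, x1), (17, Helix, 31, Fay, fin), (17, Helix, 31, Fay, mkt), (17, Helix, 31, Fay, x1), (26, Nova, 31, Kim, fin), (26, Nova, 31, Kim, mkt), (26, Nova, 31, Kim, x1), (27, Delta, 31, Pat, fin), (27, Delta, 31, Pat, mkt), (27, Delta, 31, Pat, x1), (6, Vega, 31, Xia, fin), (6, Vega, 31, Xia, mkt), (6, Vega, 31, Xia, x1)}
Natural join on price: {(14, Vega, 31, Hal, fin, 12), (14, Vega, 31, Hal, fin, 16), (14, Vega, 31, Hal, fin, 5), (14, Vega, 31, Hal, mkt, 12), (14, Vega, 31, Hal, mkt, 16), (14, Vega, 31, Hal, mkt, 5), (14, Vega, 31, Hal, x1, 12), (14, Vega, 31, Hal, x1, 16), (14, Vega, 31, Hal, x1, 5), (17, Helix, 31, Fay, fin, 12), (17, Helix, 31, Fay, fin, 16), (17, Helix, 31, Fay, fin, 5), (17, Helix, 31, Fay, mkt, 12), (17, Helix, 31, Fay, mkt, 16), (17, Helix, 31, Fay, mkt, 5), (17, Helix, 31, Fay, x1, 12), (17, Helix, 31, Fay, x1, 16), (17, Helix, 31, Fay, x1, 5), (26, Nova, 31, Kim, fin, 12), (26, Nova, 31, Kim, fin, 16), (26, Nova, 31, Kim, fin, 5), (26, Nova, 31, Kim, mkt, 12), (26, Nova, 31, Kim, mkt, 16), (26, Nova, 31, Kim, mkt, 5), (26, Nova, 31, Kim, x1, 12), (26, Nova, 31, Kim, x1, 16), (26, Nova, 31, Kim, x1, 5), (27, Delta, 31, Pat, fin, 12), (27, Delta, 31, Pat, fin, 16), (27, Delta, 31, Pat, fin, 5), (27, Delta, 31, Pat, mkt, 12), (27, Delta, 31, Pat, mkt, 16), (27, Delta, 31, Pat, mkt, 5), (27, Delta, 31, Pat, x1, 12), (27, Delta, 31, Pat, x1, 16), (27, Delta, 31, Pat, x1, 5), (6, Vega, 31, Xia, fin, 12), (6, Vega, 31, Xia, fin, 16), (6, Vega, 31, Xia, fin, 5), (6, Vega, 31, Xia, mkt, 12), (6, Vega, 31, Xia, mkt, 16), (6, Vega, 31, Xia, mkt, 5), (6, Vega, 31, Xia, x1, 12), (6, Vega, 31, Xia, x1, 16), (6, Vega, 31, Xia, x1, 5)}
π[region, sid, cname]: project onto (region, sid, cname) (30 duplicate(s) eliminated) → {(fin, 14, Hal), (fin, 17, Fay), (fin, 26, Kim), (fin, 27, Pat), (fin, 6, Xia), (mkt, 14, Hal), (mkt, 17, Fay), (mkt, 26, Kim), (mkt, 27, Pat), (mkt, 6, Xia), (x1, 14, Hal), (x1, 17, Fay), (x1, 26, Kim), (x1, 27, Pat), (x1, 6, Xia)}
σ[region ≠ fin]: keep tuples satisfying region ≠ fin → {(mkt, 14, Hal), (mkt, 17, Fay), (mkt, 26, Kim), (mkt, 27, Pat), (mkt, 6, Xia), (x1, 14, Hal), (x1, 17, Fay), (x1, 26, Kim), (x1, 27, Pat), (x1, 6, Xia)}
σ[cname ≠ Fay]: keep tuples satisfying cname ≠ Fay → {(mkt, 14, Hal), (mkt, 26, Kim), (mkt, 27, Pat), (mkt, 6, Xia), (x1, 14, Hal), (x1, 26, Kim), (x1, 27, Pat), (x1, 6, Xia)}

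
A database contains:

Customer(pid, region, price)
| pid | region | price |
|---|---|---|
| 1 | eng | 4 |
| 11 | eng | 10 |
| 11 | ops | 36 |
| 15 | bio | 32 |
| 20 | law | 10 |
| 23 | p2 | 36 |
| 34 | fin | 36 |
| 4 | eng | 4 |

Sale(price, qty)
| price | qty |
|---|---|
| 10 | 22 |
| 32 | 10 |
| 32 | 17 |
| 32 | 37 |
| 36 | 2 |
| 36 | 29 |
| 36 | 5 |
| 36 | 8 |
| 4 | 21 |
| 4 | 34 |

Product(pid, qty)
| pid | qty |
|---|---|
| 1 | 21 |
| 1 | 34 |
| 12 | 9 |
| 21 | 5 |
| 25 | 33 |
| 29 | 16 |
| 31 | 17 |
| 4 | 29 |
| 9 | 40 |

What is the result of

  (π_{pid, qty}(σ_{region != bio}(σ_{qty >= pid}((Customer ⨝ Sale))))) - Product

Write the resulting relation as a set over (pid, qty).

{(11, 22), (11, 29), (20, 22), (23, 29), (4, 21), (4, 34)}

Natural join on price: {(1, eng, 4, 21), (1, eng, 4, 34), (11, eng, 10, 22), (11, ops, 36, 2), (11, ops, 36, 29), (11, ops, 36, 5), (11, ops, 36, 8), (15, bio, 32, 10), (15, bio, 32, 17), (15, bio, 32, 37), (20, law, 10, 22), (23, p2, 36, 2), (23, p2, 36, 29), (23, p2, 36, 5), (23, p2, 36, 8), (34, fin, 36, 2), (34, fin, 36, 29), (34, fin, 36, 5), (34, fin, 36, 8), (4, eng, 4, 21), (4, eng, 4, 34)}
σ[qty >= pid]: keep tuples satisfying qty >= pid → {(1, eng, 4, 21), (1, eng, 4, 34), (11, eng, 10, 22), (11, ops, 36, 29), (15, bio, 32, 17), (15, bio, 32, 37), (20, law, 10, 22), (23, p2, 36, 29), (4, eng, 4, 21), (4, eng, 4, 34)}
σ[region != bio]: keep tuples satisfying region != bio → {(1, eng, 4, 21), (1, eng, 4, 34), (11, eng, 10, 22), (11, ops, 36, 29), (20, law, 10, 22), (23, p2, 36, 29), (4, eng, 4, 21), (4, eng, 4, 34)}
Projecting to pid, qty: {(1, 21), (1, 34), (11, 22), (11, 29), (20, 22), (23, 29), (4, 21), (4, 34)}
Difference: {(1, 21), (1, 34), (11, 22), (11, 29), (20, 22), (23, 29), (4, 21), (4, 34)} with {(1, 21), (1, 34), (12, 9), (21, 5), (25, 33), (29, 16), (31, 17), (4, 29), (9, 40)} → {(11, 22), (11, 29), (20, 22), (23, 29), (4, 21), (4, 34)}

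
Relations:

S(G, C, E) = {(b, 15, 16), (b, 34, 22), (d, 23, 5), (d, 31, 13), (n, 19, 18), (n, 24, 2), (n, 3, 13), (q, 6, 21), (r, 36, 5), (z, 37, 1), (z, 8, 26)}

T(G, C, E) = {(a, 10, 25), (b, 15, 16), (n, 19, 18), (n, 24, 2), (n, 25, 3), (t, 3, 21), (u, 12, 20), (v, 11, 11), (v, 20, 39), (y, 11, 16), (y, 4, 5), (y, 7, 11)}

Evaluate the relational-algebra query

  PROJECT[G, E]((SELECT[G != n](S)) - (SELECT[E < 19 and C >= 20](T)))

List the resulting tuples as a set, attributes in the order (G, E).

{(b, 16), (b, 22), (d, 13), (d, 5), (q, 21), (r, 5), (z, 1), (z, 26)}

Apply σ_{G != n}; surviving tuples: {(b, 15, 16), (b, 34, 22), (d, 23, 5), (d, 31, 13), (q, 6, 21), (r, 36, 5), (z, 37, 1), (z, 8, 26)}
Apply σ_{E < 19 and C >= 20}; surviving tuples: {(n, 24, 2), (n, 25, 3)}
Set difference of the two operands is {(b, 15, 16), (b, 34, 22), (d, 23, 5), (d, 31, 13), (q, 6, 21), (r, 36, 5), (z, 37, 1), (z, 8, 26)}.
π[G, E]: project onto (G, E) → {(b, 16), (b, 22), (d, 13), (d, 5), (q, 21), (r, 5), (z, 1), (z, 26)}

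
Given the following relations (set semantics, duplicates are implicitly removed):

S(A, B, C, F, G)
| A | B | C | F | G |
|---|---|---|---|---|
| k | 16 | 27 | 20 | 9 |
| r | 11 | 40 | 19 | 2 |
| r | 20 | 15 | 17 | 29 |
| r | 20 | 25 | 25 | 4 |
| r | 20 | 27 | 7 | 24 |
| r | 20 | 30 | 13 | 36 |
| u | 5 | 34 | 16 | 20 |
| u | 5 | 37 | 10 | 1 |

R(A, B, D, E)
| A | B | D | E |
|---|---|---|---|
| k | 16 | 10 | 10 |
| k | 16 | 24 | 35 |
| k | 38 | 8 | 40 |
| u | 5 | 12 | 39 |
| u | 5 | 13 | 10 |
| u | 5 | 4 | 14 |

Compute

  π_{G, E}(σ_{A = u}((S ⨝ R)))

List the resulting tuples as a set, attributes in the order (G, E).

Joining S and R on A, B yields {(k, 16, 27, 20, 9, 10, 10), (k, 16, 27, 20, 9, 24, 35), (u, 5, 34, 16, 20, 12, 39), (u, 5, 34, 16, 20, 13, 10), (u, 5, 34, 16, 20, 4, 14), (u, 5, 37, 10, 1, 12, 39), (u, 5, 37, 10, 1, 13, 10), (u, 5, 37, 10, 1, 4, 14)}.
Apply σ_{A = u}; surviving tuples: {(u, 5, 34, 16, 20, 12, 39), (u, 5, 34, 16, 20, 13, 10), (u, 5, 34, 16, 20, 4, 14), (u, 5, 37, 10, 1, 12, 39), (u, 5, 37, 10, 1, 13, 10), (u, 5, 37, 10, 1, 4, 14)}
Keep only column(s) G, E: {(1, 10), (1, 14), (1, 39), (20, 10), (20, 14), (20, 39)}

{(1, 10), (1, 14), (1, 39), (20, 10), (20, 14), (20, 39)}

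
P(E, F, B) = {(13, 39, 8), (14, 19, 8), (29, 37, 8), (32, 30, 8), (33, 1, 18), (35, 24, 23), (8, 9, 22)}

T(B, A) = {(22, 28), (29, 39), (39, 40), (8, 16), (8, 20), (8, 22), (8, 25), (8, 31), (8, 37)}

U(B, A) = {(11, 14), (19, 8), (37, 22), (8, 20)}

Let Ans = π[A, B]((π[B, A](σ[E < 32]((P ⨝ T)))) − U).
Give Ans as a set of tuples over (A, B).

{(16, 8), (22, 8), (25, 8), (28, 22), (31, 8), (37, 8)}

Joining P and T on B yields {(13, 39, 8, 16), (13, 39, 8, 20), (13, 39, 8, 22), (13, 39, 8, 25), (13, 39, 8, 31), (13, 39, 8, 37), (14, 19, 8, 16), (14, 19, 8, 20), (14, 19, 8, 22), (14, 19, 8, 25), (14, 19, 8, 31), (14, 19, 8, 37), (29, 37, 8, 16), (29, 37, 8, 20), (29, 37, 8, 22), (29, 37, 8, 25), (29, 37, 8, 31), (29, 37, 8, 37), (32, 30, 8, 16), (32, 30, 8, 20), (32, 30, 8, 22), (32, 30, 8, 25), (32, 30, 8, 31), (32, 30, 8, 37), (8, 9, 22, 28)}.
σ[E < 32]: keep tuples satisfying E < 32 → {(13, 39, 8, 16), (13, 39, 8, 20), (13, 39, 8, 22), (13, 39, 8, 25), (13, 39, 8, 31), (13, 39, 8, 37), (14, 19, 8, 16), (14, 19, 8, 20), (14, 19, 8, 22), (14, 19, 8, 25), (14, 19, 8, 31), (14, 19, 8, 37), (29, 37, 8, 16), (29, 37, 8, 20), (29, 37, 8, 22), (29, 37, 8, 25), (29, 37, 8, 31), (29, 37, 8, 37), (8, 9, 22, 28)}
π_{B, A} gives {(22, 28), (8, 16), (8, 20), (8, 22), (8, 25), (8, 31), (8, 37)} (12 duplicate(s) eliminated).
Set difference of the two operands is {(22, 28), (8, 16), (8, 22), (8, 25), (8, 31), (8, 37)}.
π_{A, B} gives {(16, 8), (22, 8), (25, 8), (28, 22), (31, 8), (37, 8)}.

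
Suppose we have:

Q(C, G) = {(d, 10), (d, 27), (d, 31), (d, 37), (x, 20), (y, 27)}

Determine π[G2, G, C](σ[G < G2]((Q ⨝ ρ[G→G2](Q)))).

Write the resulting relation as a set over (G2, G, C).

ρ[G→G2]: schema becomes (C, G2); tuples unchanged.
Q ⋈ ρ[G→G2](Q) (natural join on C): {(d, 10, 10), (d, 10, 27), (d, 10, 31), (d, 10, 37), (d, 27, 10), (d, 27, 27), (d, 27, 31), (d, 27, 37), (d, 31, 10), (d, 31, 27), (d, 31, 31), (d, 31, 37), (d, 37, 10), (d, 37, 27), (d, 37, 31), (d, 37, 37), (x, 20, 20), (y, 27, 27)}
Apply σ_{G < G2}; surviving tuples: {(d, 10, 27), (d, 10, 31), (d, 10, 37), (d, 27, 31), (d, 27, 37), (d, 31, 37)}
π_{G2, G, C} gives {(27, 10, d), (31, 10, d), (31, 27, d), (37, 10, d), (37, 27, d), (37, 31, d)}.

{(27, 10, d), (31, 10, d), (31, 27, d), (37, 10, d), (37, 27, d), (37, 31, d)}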